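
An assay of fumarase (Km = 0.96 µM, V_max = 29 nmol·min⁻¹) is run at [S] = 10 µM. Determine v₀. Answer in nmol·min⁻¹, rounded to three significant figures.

26.5 nmol·min⁻¹

[S]/(Km+[S]) = 10/10.96 = 0.9124, the fractional saturation.
v = 0.9124 × Vmax = 0.9124 × 29 = 26.5 nmol·min⁻¹.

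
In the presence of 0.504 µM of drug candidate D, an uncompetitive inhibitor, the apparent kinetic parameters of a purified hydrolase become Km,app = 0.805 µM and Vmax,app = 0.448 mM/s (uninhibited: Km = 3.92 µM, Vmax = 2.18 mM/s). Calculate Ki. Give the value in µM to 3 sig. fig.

Uncompetitive: Vmax,app = Vmax/α (and Km,app = Km/α) with α = 1 + [I]/Ki.
α = Vmax/Vmax,app = 2.18/0.448 = 4.866.
Ki = [I]/(α − 1) = 0.504/3.866 = 0.130 µM.

0.130 µM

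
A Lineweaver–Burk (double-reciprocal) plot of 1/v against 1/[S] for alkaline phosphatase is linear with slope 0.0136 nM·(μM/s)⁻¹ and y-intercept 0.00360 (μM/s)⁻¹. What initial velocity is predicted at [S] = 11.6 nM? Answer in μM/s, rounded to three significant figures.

The y-intercept is 1/Vmax, so Vmax = 1/0.00360 = 278 μM/s.
The slope is Km/Vmax, so Km = 0.0136 × 278 = 3.78 nM.
Then v = 278 × 11.6/(3.78 + 11.6) = 210 μM/s.

210 μM/s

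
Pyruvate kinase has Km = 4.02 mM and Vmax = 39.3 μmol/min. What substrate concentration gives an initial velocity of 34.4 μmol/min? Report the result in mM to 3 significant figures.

Rearranging v = Vmax[S]/(Km+[S]) gives [S] = Km·v/(Vmax − v).
[S] = 4.02 × 34.4 / (39.3 − 34.4) = 138.3/4.900 = 28.2 mM.

28.2 mM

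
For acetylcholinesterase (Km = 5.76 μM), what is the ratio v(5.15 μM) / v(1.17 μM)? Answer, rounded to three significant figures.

2.80

Since Vmax cancels, v₂/v₁ = [S]₂(Km+[S]₁) / [S]₁(Km+[S]₂).
= 5.15×(5.76+1.17) / (1.17×(5.76+5.15)) = 35.69/12.76 = 2.80.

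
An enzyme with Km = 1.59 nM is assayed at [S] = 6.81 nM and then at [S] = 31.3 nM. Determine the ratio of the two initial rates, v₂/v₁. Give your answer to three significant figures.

Since Vmax cancels, v₂/v₁ = [S]₂(Km+[S]₁) / [S]₁(Km+[S]₂).
= 31.3×(1.59+6.81) / (6.81×(1.59+31.3)) = 262.9/224.0 = 1.17.

1.17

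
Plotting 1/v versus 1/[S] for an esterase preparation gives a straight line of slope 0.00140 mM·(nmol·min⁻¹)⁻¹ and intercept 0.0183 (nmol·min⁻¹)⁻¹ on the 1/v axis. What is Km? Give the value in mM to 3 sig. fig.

0.0765 mM

y-intercept = 1/Vmax ⇒ Vmax = 54.6 nmol·min⁻¹; slope = Km/Vmax ⇒ Km = slope × Vmax.
Km = 0.00140 × 54.6 = 0.0765 mM.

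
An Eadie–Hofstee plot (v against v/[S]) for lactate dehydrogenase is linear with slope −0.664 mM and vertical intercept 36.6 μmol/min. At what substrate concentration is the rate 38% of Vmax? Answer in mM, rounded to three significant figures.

The Eadie–Hofstee slope gives Km = 0.664 mM (slope = −Km).
v/Vmax = [S]/(Km+[S]) = 0.38 ⇒ [S] = Km·0.38/(1−0.38) = 0.664 × 0.6129 = 0.407 mM.

0.407 mM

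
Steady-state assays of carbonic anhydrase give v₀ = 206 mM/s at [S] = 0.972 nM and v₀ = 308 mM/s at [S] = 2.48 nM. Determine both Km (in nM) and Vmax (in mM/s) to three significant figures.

Km = 1.16 nM; Vmax = 452 mM/s

In reciprocal form, 1/v = (Km/Vmax)·(1/[S]) + 1/Vmax. The two points give (1/[S], 1/v) = (1.029, 0.004854) and (0.4032, 0.003247).
Slope = (0.004854 − 0.003247)/(1.029 − 0.4032) = 0.002570; intercept = 0.004854 − 0.002570×1.029 = 0.002211.
Vmax = 1/intercept = 452 mM/s; Km = slope × Vmax = 0.002570 × 452 = 1.16 nM.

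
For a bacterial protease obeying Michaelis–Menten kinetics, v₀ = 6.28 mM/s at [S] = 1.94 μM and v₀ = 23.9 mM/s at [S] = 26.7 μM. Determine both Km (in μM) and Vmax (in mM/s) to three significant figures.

From v = Vmax[S]/(Km+[S]), each point gives Vmax = v(Km+[S])/[S].
Equating: 6.28(Km+1.94)/1.94 = 23.9(Km+26.7)/26.7.
3.237·Km + 6.28 = 0.8951·Km + 23.9, so (3.237 − 0.8951)·Km = 23.9 − 6.28.
Km = 17.62/2.342 = 7.52 μM; then Vmax = 6.28(7.52+1.94)/1.94 = 30.6 mM/s.

Km = 7.52 μM; Vmax = 30.6 mM/s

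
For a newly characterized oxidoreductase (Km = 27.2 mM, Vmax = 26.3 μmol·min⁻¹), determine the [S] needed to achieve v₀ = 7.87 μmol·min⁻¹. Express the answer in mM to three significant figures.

11.6 mM

The required fractional saturation is v/Vmax = 7.87/26.3 = 0.2992.
Then [S]/(Km+[S]) = 0.2992 ⇒ [S] = 27.2 × 0.2992/(1 − 0.2992) = 11.6 mM.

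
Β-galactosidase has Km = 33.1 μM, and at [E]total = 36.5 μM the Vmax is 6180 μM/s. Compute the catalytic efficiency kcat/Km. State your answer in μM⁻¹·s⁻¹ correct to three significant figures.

5.12 μM⁻¹·s⁻¹

kcat = Vmax/[E]total = 6180/36.5 = 169 s⁻¹.
kcat/Km = 169/33.1 = 5.12 μM⁻¹·s⁻¹.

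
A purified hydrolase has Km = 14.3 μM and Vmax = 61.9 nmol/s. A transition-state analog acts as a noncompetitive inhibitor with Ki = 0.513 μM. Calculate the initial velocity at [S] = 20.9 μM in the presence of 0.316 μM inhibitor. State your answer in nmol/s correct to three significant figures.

22.7 nmol/s

With α = 1 + [I]/Ki = 1 + 0.316/0.513 = 1.616, the noncompetitive rate law is v = (Vmax/α)·[S] / (Km + [S]).
v = (61.9/1.616)×20.9 / (14.3 + 20.9) = 800.6/35.20 = 22.7 nmol/s.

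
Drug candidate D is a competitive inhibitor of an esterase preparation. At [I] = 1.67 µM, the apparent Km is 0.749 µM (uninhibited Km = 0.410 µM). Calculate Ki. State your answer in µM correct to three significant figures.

2.02 µM

Competitive: Km,app = α·Km with α = 1 + [I]/Ki.
α = Km,app/Km = 0.749/0.410 = 1.827.
Ki = [I]/(α − 1) = 1.67/0.8268 = 2.02 µM.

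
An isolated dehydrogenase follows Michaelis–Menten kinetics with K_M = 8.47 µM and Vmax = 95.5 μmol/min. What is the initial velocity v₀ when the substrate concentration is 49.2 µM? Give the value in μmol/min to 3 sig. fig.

81.5 μmol/min

v = Vmax·[S]/(Km + [S]) = 95.5 × 49.2 / (8.47 + 49.2)
  = 4699 / 57.67 = 81.5 μmol/min.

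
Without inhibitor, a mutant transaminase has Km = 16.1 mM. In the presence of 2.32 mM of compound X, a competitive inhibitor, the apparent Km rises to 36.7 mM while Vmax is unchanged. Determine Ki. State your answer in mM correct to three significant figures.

1.81 mM

Competitive: Km,app = α·Km with α = 1 + [I]/Ki.
α = Km,app/Km = 36.7/16.1 = 2.280.
Since α = 1 + [I]/Ki, [I]/Ki = 2.280 − 1 = 1.280 and Ki = 2.32/1.280 = 1.81 mM.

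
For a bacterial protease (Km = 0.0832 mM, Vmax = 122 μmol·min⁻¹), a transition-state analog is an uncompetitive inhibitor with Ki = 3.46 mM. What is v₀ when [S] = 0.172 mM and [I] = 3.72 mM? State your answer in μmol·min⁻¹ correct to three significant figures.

α = 1 + [I]/Ki = 1 + 3.72/3.46 = 2.075.
For an uncompetitive inhibitor, both parameters are divided by α, giving Vmax/α and Km/α: Km,app = 0.0401 mM, Vmax,app = 58.8 μmol·min⁻¹.
v = Vmax,app·[S]/(Km,app + [S]) = 58.8 × 0.172/(0.0401 + 0.172) = 47.7 μmol·min⁻¹.

47.7 μmol·min⁻¹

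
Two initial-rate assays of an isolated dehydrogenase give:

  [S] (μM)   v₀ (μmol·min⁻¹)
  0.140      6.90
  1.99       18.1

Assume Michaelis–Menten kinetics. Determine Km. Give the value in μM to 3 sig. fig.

From v = Vmax[S]/(Km+[S]), each point gives Vmax = v(Km+[S])/[S].
Equating: 6.90(Km+0.140)/0.140 = 18.1(Km+1.99)/1.99.
49.29·Km + 6.90 = 9.095·Km + 18.1, so (49.29 − 9.095)·Km = 18.1 − 6.90.
Km = 11.20/40.19 = 0.279 μM; then Vmax = 6.90(0.279+0.140)/0.140 = 20.6 μmol·min⁻¹.

0.279 μM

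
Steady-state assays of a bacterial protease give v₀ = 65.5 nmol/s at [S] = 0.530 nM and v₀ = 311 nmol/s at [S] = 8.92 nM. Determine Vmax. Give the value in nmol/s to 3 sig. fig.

From v = Vmax[S]/(Km+[S]), each point gives Vmax = v(Km+[S])/[S].
Equating: 65.5(Km+0.530)/0.530 = 311(Km+8.92)/8.92.
123.6·Km + 65.5 = 34.87·Km + 311, so (123.6 − 34.87)·Km = 311 − 65.5.
Km = 245.5/88.72 = 2.77 nM; then Vmax = 65.5(2.77+0.530)/0.530 = 407 nmol/s.

407 nmol/s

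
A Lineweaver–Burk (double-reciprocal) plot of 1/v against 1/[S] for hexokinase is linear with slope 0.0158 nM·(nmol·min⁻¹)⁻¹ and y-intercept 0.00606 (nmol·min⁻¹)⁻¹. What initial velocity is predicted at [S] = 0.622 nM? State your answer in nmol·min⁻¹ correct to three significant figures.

The y-intercept is 1/Vmax, so Vmax = 1/0.00606 = 165 nmol·min⁻¹.
The slope is Km/Vmax, so Km = 0.0158 × 165 = 2.61 nM.
Then v = 165 × 0.622/(2.61 + 0.622) = 31.8 nmol·min⁻¹.

31.8 nmol·min⁻¹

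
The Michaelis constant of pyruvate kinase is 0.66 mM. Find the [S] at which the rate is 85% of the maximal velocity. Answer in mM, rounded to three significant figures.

3.74 mM

v/Vmax = [S]/(Km+[S]) = 0.85, so [S] = Km·0.85/(1 − 0.85) = 0.66 × 5.667.
[S] = 3.74 mM.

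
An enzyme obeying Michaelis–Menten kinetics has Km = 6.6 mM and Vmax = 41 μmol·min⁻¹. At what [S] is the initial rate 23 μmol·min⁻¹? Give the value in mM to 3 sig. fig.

Rearranging v = Vmax[S]/(Km+[S]) gives [S] = Km·v/(Vmax − v).
[S] = 6.6 × 23 / (41 − 23) = 151.8/18.00 = 8.43 mM.

8.43 mM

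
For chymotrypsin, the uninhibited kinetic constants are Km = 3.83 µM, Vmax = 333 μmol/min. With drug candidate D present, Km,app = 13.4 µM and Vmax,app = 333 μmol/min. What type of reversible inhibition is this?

competitive

Km increases (3.83 → 13.4 µM) while Vmax is unchanged — the hallmark of competitive inhibition.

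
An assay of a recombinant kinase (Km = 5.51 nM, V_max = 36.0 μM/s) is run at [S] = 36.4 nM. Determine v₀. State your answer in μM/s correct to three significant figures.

v = Vmax·[S]/(Km + [S]) = 36.0 × 36.4 / (5.51 + 36.4)
  = 1310 / 41.91 = 31.3 μM/s.

31.3 μM/s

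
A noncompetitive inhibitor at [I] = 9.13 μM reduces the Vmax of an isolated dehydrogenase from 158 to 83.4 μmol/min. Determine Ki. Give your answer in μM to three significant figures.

10.2 μM

Noncompetitive: Vmax,app = Vmax/α with α = 1 + [I]/Ki.
α = Vmax/Vmax,app = 158/83.4 = 1.894.
Since α = 1 + [I]/Ki, [I]/Ki = 1.894 − 1 = 0.8945 and Ki = 9.13/0.8945 = 10.2 μM.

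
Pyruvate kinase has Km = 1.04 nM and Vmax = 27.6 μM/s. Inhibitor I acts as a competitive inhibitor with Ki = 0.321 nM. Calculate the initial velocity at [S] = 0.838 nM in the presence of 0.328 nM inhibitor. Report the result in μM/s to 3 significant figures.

7.87 μM/s

α = 1 + [I]/Ki = 1 + 0.328/0.321 = 2.022.
For a competitive inhibitor, Vmax is unchanged and the apparent Km becomes α·Km: Km,app = 2.10 nM, Vmax,app = 27.6 μM/s.
v = Vmax,app·[S]/(Km,app + [S]) = 27.6 × 0.838/(2.10 + 0.838) = 7.87 μM/s.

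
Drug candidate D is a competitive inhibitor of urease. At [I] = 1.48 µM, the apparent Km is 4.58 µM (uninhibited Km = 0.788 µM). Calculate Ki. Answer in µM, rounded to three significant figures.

Competitive: Km,app = α·Km with α = 1 + [I]/Ki.
α = Km,app/Km = 4.58/0.788 = 5.812.
Since α = 1 + [I]/Ki, [I]/Ki = 5.812 − 1 = 4.812 and Ki = 1.48/4.812 = 0.308 µM.

0.308 µM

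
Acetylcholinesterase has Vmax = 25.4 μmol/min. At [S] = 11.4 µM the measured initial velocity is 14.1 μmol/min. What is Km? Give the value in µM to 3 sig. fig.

From v = Vmax[S]/(Km+[S]), Km = [S](Vmax − v)/v.
Km = 11.4 × (25.4 − 14.1) / 14.1 = 128.8/14.1 = 9.14 µM.

9.14 µM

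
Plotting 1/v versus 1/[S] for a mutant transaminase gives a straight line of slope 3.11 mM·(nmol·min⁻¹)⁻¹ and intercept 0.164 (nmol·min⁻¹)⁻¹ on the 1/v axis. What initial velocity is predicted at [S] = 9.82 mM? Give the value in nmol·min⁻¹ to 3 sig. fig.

2.08 nmol·min⁻¹

The y-intercept is 1/Vmax, so Vmax = 1/0.164 = 6.10 nmol·min⁻¹.
The slope is Km/Vmax, so Km = 3.11 × 6.10 = 19.0 mM.
Then v = 6.10 × 9.82/(19.0 + 9.82) = 2.08 nmol·min⁻¹.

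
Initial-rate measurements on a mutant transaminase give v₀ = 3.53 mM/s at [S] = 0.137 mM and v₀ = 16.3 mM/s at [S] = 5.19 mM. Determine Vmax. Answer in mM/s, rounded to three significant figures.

From v = Vmax[S]/(Km+[S]), each point gives Vmax = v(Km+[S])/[S].
Equating: 3.53(Km+0.137)/0.137 = 16.3(Km+5.19)/5.19.
25.77·Km + 3.53 = 3.141·Km + 16.3, so (25.77 − 3.141)·Km = 16.3 − 3.53.
Km = 12.77/22.63 = 0.564 mM; then Vmax = 3.53(0.564+0.137)/0.137 = 18.1 mM/s.

18.1 mM/s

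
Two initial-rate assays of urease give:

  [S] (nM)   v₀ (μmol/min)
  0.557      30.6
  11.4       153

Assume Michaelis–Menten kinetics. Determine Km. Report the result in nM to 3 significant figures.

2.95 nM

In reciprocal form, 1/v = (Km/Vmax)·(1/[S]) + 1/Vmax. The two points give (1/[S], 1/v) = (1.795, 0.03268) and (0.08772, 0.006536).
Slope = (0.03268 − 0.006536)/(1.795 − 0.08772) = 0.01531; intercept = 0.03268 − 0.01531×1.795 = 0.005193.
Vmax = 1/intercept = 193 μmol/min; Km = slope × Vmax = 0.01531 × 193 = 2.95 nM.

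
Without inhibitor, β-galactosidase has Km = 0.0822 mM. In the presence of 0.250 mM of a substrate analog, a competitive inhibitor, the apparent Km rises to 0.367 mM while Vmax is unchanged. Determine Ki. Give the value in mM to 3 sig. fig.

0.0722 mM

Competitive: Km,app = α·Km with α = 1 + [I]/Ki.
α = Km,app/Km = 0.367/0.0822 = 4.465.
Ki = [I]/(α − 1) = 0.250/3.465 = 0.0722 mM.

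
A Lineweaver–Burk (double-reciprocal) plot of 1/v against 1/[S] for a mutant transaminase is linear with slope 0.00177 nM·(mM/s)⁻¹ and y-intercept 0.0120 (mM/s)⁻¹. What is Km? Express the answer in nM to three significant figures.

0.148 nM

y-intercept = 1/Vmax ⇒ Vmax = 83.3 mM/s; slope = Km/Vmax ⇒ Km = slope × Vmax.
Km = 0.00177 × 83.3 = 0.148 nM.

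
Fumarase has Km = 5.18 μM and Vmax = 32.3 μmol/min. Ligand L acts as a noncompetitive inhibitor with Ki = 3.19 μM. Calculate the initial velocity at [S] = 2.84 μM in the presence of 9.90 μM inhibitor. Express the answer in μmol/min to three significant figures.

α = 1 + [I]/Ki = 1 + 9.90/3.19 = 4.103.
For a noncompetitive inhibitor, Vmax is reduced to Vmax/α while Km is unchanged: Km,app = 5.18 μM, Vmax,app = 7.87 μmol/min.
v = Vmax,app·[S]/(Km,app + [S]) = 7.87 × 2.84/(5.18 + 2.84) = 2.79 μmol/min.

2.79 μmol/min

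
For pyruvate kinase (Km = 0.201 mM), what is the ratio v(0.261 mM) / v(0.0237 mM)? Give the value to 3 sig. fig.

The fractional saturations are [S]/(Km+[S]) = 0.0237/0.2247 = 0.1055 and 0.261/0.4620 = 0.5649.
v₂/v₁ is just their ratio: 0.5649/0.1055 = 5.36.

5.36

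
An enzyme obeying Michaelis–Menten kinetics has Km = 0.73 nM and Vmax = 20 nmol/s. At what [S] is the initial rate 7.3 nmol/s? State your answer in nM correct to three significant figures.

0.420 nM

Rearranging v = Vmax[S]/(Km+[S]) gives [S] = Km·v/(Vmax − v).
[S] = 0.73 × 7.3 / (20 − 7.3) = 5.329/12.70 = 0.420 nM.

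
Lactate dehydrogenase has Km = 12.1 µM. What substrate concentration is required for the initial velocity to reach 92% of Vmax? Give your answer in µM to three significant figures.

139 µM

v/Vmax = [S]/(Km+[S]) = 0.92, so [S] = Km·0.92/(1 − 0.92) = 12.1 × 11.50.
[S] = 139 µM.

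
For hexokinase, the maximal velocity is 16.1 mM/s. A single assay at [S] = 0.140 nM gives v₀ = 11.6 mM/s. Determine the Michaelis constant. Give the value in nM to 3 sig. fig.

0.0543 nM

From v = Vmax[S]/(Km+[S]), Km = [S](Vmax − v)/v.
Km = 0.140 × (16.1 − 11.6) / 11.6 = 0.6300/11.6 = 0.0543 nM.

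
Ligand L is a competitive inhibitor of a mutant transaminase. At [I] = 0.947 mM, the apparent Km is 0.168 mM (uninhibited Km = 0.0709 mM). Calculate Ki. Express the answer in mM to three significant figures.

0.691 mM

Competitive: Km,app = α·Km with α = 1 + [I]/Ki.
α = Km,app/Km = 0.168/0.0709 = 2.370.
Since α = 1 + [I]/Ki, [I]/Ki = 2.370 − 1 = 1.370 and Ki = 0.947/1.370 = 0.691 mM.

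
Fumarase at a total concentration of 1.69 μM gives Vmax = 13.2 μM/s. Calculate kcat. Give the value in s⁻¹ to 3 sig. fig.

7.81 s⁻¹

kcat = Vmax/[E]total = 13.2 μM/s / 1.69 μM = 7.81 s⁻¹.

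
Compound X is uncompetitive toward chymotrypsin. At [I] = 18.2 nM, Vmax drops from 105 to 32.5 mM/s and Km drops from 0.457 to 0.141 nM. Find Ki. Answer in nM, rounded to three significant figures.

8.16 nM

Uncompetitive: Vmax,app = Vmax/α (and Km,app = Km/α) with α = 1 + [I]/Ki.
α = Vmax/Vmax,app = 105/32.5 = 3.231.
Since α = 1 + [I]/Ki, [I]/Ki = 3.231 − 1 = 2.231 and Ki = 18.2/2.231 = 8.16 nM.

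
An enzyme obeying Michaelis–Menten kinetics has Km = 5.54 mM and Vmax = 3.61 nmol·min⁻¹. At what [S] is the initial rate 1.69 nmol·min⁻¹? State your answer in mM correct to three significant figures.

4.88 mM

The required fractional saturation is v/Vmax = 1.69/3.61 = 0.4681.
Then [S]/(Km+[S]) = 0.4681 ⇒ [S] = 5.54 × 0.4681/(1 − 0.4681) = 4.88 mM.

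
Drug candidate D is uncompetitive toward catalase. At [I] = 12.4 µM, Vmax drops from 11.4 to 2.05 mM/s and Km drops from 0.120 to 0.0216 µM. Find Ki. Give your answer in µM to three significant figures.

2.72 µM

Uncompetitive: Vmax,app = Vmax/α (and Km,app = Km/α) with α = 1 + [I]/Ki.
α = Vmax/Vmax,app = 11.4/2.05 = 5.561.
Ki = [I]/(α − 1) = 12.4/4.561 = 2.72 µM.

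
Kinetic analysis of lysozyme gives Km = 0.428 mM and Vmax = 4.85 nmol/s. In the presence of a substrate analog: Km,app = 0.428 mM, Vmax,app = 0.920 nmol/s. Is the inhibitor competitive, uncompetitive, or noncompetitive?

noncompetitive

Vmax decreases (4.85 → 0.920 nmol/s) while Km is unchanged — pure noncompetitive inhibition.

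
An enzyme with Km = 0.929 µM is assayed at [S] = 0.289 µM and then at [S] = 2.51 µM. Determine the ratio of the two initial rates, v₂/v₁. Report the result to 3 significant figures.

The fractional saturations are [S]/(Km+[S]) = 0.289/1.218 = 0.2373 and 2.51/3.439 = 0.7299.
v₂/v₁ is just their ratio: 0.7299/0.2373 = 3.08.

3.08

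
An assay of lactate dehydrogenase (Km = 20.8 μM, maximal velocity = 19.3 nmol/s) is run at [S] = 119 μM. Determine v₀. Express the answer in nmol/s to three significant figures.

16.4 nmol/s

[S]/(Km+[S]) = 119/139.8 = 0.8512, the fractional saturation.
v = 0.8512 × Vmax = 0.8512 × 19.3 = 16.4 nmol/s.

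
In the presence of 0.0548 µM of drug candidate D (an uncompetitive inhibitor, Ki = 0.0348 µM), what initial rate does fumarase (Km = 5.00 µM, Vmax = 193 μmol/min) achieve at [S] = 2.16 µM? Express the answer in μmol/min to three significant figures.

α = 1 + [I]/Ki = 1 + 0.0548/0.0348 = 2.575.
For an uncompetitive inhibitor, both parameters are divided by α, giving Vmax/α and Km/α: Km,app = 1.94 µM, Vmax,app = 75.0 μmol/min.
v = Vmax,app·[S]/(Km,app + [S]) = 75.0 × 2.16/(1.94 + 2.16) = 39.5 μmol/min.

39.5 μmol/min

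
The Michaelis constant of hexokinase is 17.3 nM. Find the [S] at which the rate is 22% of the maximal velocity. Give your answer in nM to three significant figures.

v/Vmax = [S]/(Km+[S]) = 0.22, so [S] = Km·0.22/(1 − 0.22) = 17.3 × 0.2821.
[S] = 4.88 nM.

4.88 nM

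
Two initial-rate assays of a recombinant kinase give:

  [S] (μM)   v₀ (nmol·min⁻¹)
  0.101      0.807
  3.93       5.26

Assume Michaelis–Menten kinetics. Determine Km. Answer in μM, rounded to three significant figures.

In reciprocal form, 1/v = (Km/Vmax)·(1/[S]) + 1/Vmax. The two points give (1/[S], 1/v) = (9.901, 1.239) and (0.2545, 0.1901).
Slope = (1.239 − 0.1901)/(9.901 − 0.2545) = 0.1087; intercept = 1.239 − 0.1087×9.901 = 0.1624.
Vmax = 1/intercept = 6.16 nmol·min⁻¹; Km = slope × Vmax = 0.1087 × 6.16 = 0.669 μM.

0.669 μM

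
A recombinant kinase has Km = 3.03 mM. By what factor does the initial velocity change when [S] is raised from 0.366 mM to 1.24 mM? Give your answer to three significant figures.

The fractional saturations are [S]/(Km+[S]) = 0.366/3.396 = 0.1078 and 1.24/4.270 = 0.2904.
v₂/v₁ is just their ratio: 0.2904/0.1078 = 2.69.

2.69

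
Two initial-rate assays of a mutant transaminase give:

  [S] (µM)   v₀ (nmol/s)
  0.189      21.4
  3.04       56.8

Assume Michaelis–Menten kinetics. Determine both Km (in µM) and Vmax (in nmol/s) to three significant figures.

From v = Vmax[S]/(Km+[S]), each point gives Vmax = v(Km+[S])/[S].
Equating: 21.4(Km+0.189)/0.189 = 56.8(Km+3.04)/3.04.
113.2·Km + 21.4 = 18.68·Km + 56.8, so (113.2 − 18.68)·Km = 56.8 − 21.4.
Km = 35.40/94.54 = 0.374 µM; then Vmax = 21.4(0.374+0.189)/0.189 = 63.8 nmol/s.

Km = 0.374 µM; Vmax = 63.8 nmol/s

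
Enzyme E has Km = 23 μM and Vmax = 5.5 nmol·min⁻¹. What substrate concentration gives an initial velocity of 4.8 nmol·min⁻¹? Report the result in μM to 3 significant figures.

158 μM

Rearranging v = Vmax[S]/(Km+[S]) gives [S] = Km·v/(Vmax − v).
[S] = 23 × 4.8 / (5.5 − 4.8) = 110.4/0.7000 = 158 μM.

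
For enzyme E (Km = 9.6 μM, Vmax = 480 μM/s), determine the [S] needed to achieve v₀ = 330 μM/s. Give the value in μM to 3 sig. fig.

21.1 μM

Rearranging v = Vmax[S]/(Km+[S]) gives [S] = Km·v/(Vmax − v).
[S] = 9.6 × 330 / (480 − 330) = 3168/150.0 = 21.1 μM.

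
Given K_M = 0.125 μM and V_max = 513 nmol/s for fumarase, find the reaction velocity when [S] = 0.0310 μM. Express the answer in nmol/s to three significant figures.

[S]/(Km+[S]) = 0.0310/0.1560 = 0.1987, the fractional saturation.
v = 0.1987 × Vmax = 0.1987 × 513 = 102 nmol/s.

102 nmol/s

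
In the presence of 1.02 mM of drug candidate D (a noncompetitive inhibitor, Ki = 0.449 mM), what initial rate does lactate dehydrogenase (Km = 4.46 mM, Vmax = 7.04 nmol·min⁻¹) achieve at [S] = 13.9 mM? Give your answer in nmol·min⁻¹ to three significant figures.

α = 1 + [I]/Ki = 1 + 1.02/0.449 = 3.272.
For a noncompetitive inhibitor, Vmax is reduced to Vmax/α while Km is unchanged: Km,app = 4.46 mM, Vmax,app = 2.15 nmol·min⁻¹.
v = Vmax,app·[S]/(Km,app + [S]) = 2.15 × 13.9/(4.46 + 13.9) = 1.63 nmol·min⁻¹.

1.63 nmol·min⁻¹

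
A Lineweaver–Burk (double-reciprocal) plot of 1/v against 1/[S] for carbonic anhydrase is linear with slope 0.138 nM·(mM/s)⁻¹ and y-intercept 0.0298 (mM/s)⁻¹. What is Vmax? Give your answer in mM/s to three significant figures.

33.6 mM/s

The y-intercept of a Lineweaver–Burk plot equals 1/Vmax, so Vmax = 1/0.0298 = 33.6 mM/s.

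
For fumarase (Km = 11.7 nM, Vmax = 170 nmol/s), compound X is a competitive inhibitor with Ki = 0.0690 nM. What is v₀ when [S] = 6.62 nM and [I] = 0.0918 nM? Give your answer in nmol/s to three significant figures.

α = 1 + [I]/Ki = 1 + 0.0918/0.0690 = 2.330.
For a competitive inhibitor, Vmax is unchanged and the apparent Km becomes α·Km: Km,app = 27.3 nM, Vmax,app = 170 nmol/s.
v = Vmax,app·[S]/(Km,app + [S]) = 170 × 6.62/(27.3 + 6.62) = 33.2 nmol/s.

33.2 nmol/s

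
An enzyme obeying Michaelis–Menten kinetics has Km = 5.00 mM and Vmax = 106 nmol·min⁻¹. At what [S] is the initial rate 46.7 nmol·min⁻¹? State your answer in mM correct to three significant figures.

3.94 mM

Rearranging v = Vmax[S]/(Km+[S]) gives [S] = Km·v/(Vmax − v).
[S] = 5.00 × 46.7 / (106 − 46.7) = 233.5/59.30 = 3.94 mM.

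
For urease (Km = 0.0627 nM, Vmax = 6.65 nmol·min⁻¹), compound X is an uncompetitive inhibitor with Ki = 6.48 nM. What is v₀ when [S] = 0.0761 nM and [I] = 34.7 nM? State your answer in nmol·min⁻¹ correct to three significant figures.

With α = 1 + [I]/Ki = 1 + 34.7/6.48 = 6.355, the uncompetitive rate law is v = (Vmax/α)·[S] / (Km/α + [S]).
v = (6.65/6.355)×0.0761 / (0.0627/6.355 + 0.0761) = 0.07963/0.08597 = 0.926 nmol·min⁻¹.

0.926 nmol·min⁻¹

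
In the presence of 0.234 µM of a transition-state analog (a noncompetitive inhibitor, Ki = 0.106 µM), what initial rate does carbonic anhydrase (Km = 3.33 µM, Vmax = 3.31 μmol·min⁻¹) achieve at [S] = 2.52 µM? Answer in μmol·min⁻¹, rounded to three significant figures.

With α = 1 + [I]/Ki = 1 + 0.234/0.106 = 3.208, the noncompetitive rate law is v = (Vmax/α)·[S] / (Km + [S]).
v = (3.31/3.208)×2.52 / (3.33 + 2.52) = 2.600/5.850 = 0.445 μmol·min⁻¹.

0.445 μmol·min⁻¹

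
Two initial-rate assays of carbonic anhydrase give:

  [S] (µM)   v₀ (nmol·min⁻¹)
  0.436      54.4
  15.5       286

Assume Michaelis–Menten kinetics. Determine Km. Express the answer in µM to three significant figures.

From v = Vmax[S]/(Km+[S]), each point gives Vmax = v(Km+[S])/[S].
Equating: 54.4(Km+0.436)/0.436 = 286(Km+15.5)/15.5.
124.8·Km + 54.4 = 18.45·Km + 286, so (124.8 − 18.45)·Km = 286 − 54.4.
Km = 231.6/106.3 = 2.18 µM; then Vmax = 54.4(2.18+0.436)/0.436 = 326 nmol·min⁻¹.

2.18 µM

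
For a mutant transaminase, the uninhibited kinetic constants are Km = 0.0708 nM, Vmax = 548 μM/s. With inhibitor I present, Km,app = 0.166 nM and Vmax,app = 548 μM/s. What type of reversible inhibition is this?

competitive

Km increases (0.0708 → 0.166 nM) while Vmax is unchanged — the hallmark of competitive inhibition.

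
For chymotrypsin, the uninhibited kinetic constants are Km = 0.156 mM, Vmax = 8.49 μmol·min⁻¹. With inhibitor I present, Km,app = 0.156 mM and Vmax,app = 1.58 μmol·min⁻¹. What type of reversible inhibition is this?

noncompetitive

Vmax decreases (8.49 → 1.58 μmol·min⁻¹) while Km is unchanged — pure noncompetitive inhibition.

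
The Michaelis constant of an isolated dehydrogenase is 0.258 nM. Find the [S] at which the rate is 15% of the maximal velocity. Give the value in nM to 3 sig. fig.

0.0455 nM

v/Vmax = [S]/(Km+[S]) = 0.15, so [S] = Km·0.15/(1 − 0.15) = 0.258 × 0.1765.
[S] = 0.0455 nM.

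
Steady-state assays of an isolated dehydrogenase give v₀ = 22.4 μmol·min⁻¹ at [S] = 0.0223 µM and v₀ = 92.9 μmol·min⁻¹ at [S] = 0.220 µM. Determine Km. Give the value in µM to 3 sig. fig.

0.121 µM

From v = Vmax[S]/(Km+[S]), each point gives Vmax = v(Km+[S])/[S].
Equating: 22.4(Km+0.0223)/0.0223 = 92.9(Km+0.220)/0.220.
1004·Km + 22.4 = 422.3·Km + 92.9, so (1004 − 422.3)·Km = 92.9 − 22.4.
Km = 70.50/582.2 = 0.121 µM; then Vmax = 22.4(0.121+0.0223)/0.0223 = 144 μmol·min⁻¹.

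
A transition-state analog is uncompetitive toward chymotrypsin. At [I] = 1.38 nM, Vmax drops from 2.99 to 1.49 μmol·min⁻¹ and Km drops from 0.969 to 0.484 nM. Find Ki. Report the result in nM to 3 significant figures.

1.37 nM

Uncompetitive: Vmax,app = Vmax/α (and Km,app = Km/α) with α = 1 + [I]/Ki.
α = Vmax/Vmax,app = 2.99/1.49 = 2.007.
Since α = 1 + [I]/Ki, [I]/Ki = 2.007 − 1 = 1.007 and Ki = 1.38/1.007 = 1.37 nM.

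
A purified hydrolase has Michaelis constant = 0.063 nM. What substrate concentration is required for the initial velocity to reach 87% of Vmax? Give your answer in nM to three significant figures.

v/Vmax = [S]/(Km+[S]) = 0.87, so [S] = Km·0.87/(1 − 0.87) = 0.063 × 6.692.
[S] = 0.422 nM.

0.422 nM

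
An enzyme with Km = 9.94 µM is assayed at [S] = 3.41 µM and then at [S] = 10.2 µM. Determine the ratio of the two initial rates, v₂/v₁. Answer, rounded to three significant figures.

1.98

Since Vmax cancels, v₂/v₁ = [S]₂(Km+[S]₁) / [S]₁(Km+[S]₂).
= 10.2×(9.94+3.41) / (3.41×(9.94+10.2)) = 136.2/68.68 = 1.98.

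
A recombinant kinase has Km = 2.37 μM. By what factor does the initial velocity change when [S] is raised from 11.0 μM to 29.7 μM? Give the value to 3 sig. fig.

Since Vmax cancels, v₂/v₁ = [S]₂(Km+[S]₁) / [S]₁(Km+[S]₂).
= 29.7×(2.37+11.0) / (11.0×(2.37+29.7)) = 397.1/352.8 = 1.13.

1.13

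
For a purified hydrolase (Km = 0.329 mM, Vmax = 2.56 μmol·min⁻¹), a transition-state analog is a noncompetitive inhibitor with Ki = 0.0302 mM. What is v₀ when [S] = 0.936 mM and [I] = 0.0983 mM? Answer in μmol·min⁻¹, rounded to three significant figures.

0.445 μmol·min⁻¹

With α = 1 + [I]/Ki = 1 + 0.0983/0.0302 = 4.255, the noncompetitive rate law is v = (Vmax/α)·[S] / (Km + [S]).
v = (2.56/4.255)×0.936 / (0.329 + 0.936) = 0.5631/1.265 = 0.445 μmol·min⁻¹.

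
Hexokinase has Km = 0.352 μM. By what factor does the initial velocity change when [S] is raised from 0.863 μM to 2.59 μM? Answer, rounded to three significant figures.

1.24

The fractional saturations are [S]/(Km+[S]) = 0.863/1.215 = 0.7103 and 2.59/2.942 = 0.8804.
v₂/v₁ is just their ratio: 0.8804/0.7103 = 1.24.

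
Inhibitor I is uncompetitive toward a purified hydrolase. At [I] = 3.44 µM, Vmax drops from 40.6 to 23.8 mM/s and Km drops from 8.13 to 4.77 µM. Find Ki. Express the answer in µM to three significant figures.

4.87 µM

Uncompetitive: Vmax,app = Vmax/α (and Km,app = Km/α) with α = 1 + [I]/Ki.
α = Vmax/Vmax,app = 40.6/23.8 = 1.706.
Since α = 1 + [I]/Ki, [I]/Ki = 1.706 − 1 = 0.7059 and Ki = 3.44/0.7059 = 4.87 µM.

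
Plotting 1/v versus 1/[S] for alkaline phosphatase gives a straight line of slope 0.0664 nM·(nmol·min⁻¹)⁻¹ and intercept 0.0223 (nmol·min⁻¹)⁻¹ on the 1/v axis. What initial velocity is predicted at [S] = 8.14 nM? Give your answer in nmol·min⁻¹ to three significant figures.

The y-intercept is 1/Vmax, so Vmax = 1/0.0223 = 44.8 nmol·min⁻¹.
The slope is Km/Vmax, so Km = 0.0664 × 44.8 = 2.98 nM.
Then v = 44.8 × 8.14/(2.98 + 8.14) = 32.8 nmol·min⁻¹.

32.8 nmol·min⁻¹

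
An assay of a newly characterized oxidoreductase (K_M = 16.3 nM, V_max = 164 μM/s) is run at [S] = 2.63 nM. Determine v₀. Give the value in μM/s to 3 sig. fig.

[S]/(Km+[S]) = 2.63/18.93 = 0.1389, the fractional saturation.
v = 0.1389 × Vmax = 0.1389 × 164 = 22.8 μM/s.

22.8 μM/s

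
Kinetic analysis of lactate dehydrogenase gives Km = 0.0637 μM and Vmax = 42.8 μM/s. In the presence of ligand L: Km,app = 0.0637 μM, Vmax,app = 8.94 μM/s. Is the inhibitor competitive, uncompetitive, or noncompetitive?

Vmax decreases (42.8 → 8.94 μM/s) while Km is unchanged — pure noncompetitive inhibition.

noncompetitive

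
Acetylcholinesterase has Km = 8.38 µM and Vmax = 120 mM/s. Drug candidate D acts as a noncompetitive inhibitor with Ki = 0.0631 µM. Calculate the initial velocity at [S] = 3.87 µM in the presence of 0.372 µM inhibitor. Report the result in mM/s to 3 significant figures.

With α = 1 + [I]/Ki = 1 + 0.372/0.0631 = 6.895, the noncompetitive rate law is v = (Vmax/α)·[S] / (Km + [S]).
v = (120/6.895)×3.87 / (8.38 + 3.87) = 67.35/12.25 = 5.50 mM/s.

5.50 mM/s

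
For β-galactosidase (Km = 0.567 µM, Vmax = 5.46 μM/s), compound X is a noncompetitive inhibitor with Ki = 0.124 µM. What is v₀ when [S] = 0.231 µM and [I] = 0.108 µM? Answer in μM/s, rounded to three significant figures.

0.845 μM/s

α = 1 + [I]/Ki = 1 + 0.108/0.124 = 1.871.
For a noncompetitive inhibitor, Vmax is reduced to Vmax/α while Km is unchanged: Km,app = 0.567 µM, Vmax,app = 2.92 μM/s.
v = Vmax,app·[S]/(Km,app + [S]) = 2.92 × 0.231/(0.567 + 0.231) = 0.845 μM/s.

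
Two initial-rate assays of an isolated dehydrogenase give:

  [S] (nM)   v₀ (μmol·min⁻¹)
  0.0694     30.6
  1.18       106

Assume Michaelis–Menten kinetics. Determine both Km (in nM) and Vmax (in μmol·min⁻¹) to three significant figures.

From v = Vmax[S]/(Km+[S]), each point gives Vmax = v(Km+[S])/[S].
Equating: 30.6(Km+0.0694)/0.0694 = 106(Km+1.18)/1.18.
440.9·Km + 30.6 = 89.83·Km + 106, so (440.9 − 89.83)·Km = 106 − 30.6.
Km = 75.40/351.1 = 0.215 nM; then Vmax = 30.6(0.215+0.0694)/0.0694 = 125 μmol·min⁻¹.

Km = 0.215 nM; Vmax = 125 μmol·min⁻¹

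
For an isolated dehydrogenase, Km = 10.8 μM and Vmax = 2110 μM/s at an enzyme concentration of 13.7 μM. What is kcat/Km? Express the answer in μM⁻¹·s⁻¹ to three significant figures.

14.3 μM⁻¹·s⁻¹

kcat = Vmax/[E]total = 2110/13.7 = 154 s⁻¹.
kcat/Km = 154/10.8 = 14.3 μM⁻¹·s⁻¹.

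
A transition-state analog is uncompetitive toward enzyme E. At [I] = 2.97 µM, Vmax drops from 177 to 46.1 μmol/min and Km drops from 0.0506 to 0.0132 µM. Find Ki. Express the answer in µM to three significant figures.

1.05 µM

Uncompetitive: Vmax,app = Vmax/α (and Km,app = Km/α) with α = 1 + [I]/Ki.
α = Vmax/Vmax,app = 177/46.1 = 3.839.
Ki = [I]/(α − 1) = 2.97/2.839 = 1.05 µM.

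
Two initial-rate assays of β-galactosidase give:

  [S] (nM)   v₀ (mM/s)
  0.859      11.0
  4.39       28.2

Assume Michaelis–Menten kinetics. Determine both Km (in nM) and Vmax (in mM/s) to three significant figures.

From v = Vmax[S]/(Km+[S]), each point gives Vmax = v(Km+[S])/[S].
Equating: 11.0(Km+0.859)/0.859 = 28.2(Km+4.39)/4.39.
12.81·Km + 11.0 = 6.424·Km + 28.2, so (12.81 − 6.424)·Km = 28.2 − 11.0.
Km = 17.20/6.382 = 2.70 nM; then Vmax = 11.0(2.70+0.859)/0.859 = 45.5 mM/s.

Km = 2.70 nM; Vmax = 45.5 mM/s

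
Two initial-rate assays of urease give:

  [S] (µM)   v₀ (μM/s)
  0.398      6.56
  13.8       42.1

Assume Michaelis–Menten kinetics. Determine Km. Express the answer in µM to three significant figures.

From v = Vmax[S]/(Km+[S]), each point gives Vmax = v(Km+[S])/[S].
Equating: 6.56(Km+0.398)/0.398 = 42.1(Km+13.8)/13.8.
16.48·Km + 6.56 = 3.051·Km + 42.1, so (16.48 − 3.051)·Km = 42.1 − 6.56.
Km = 35.54/13.43 = 2.65 µM; then Vmax = 6.56(2.65+0.398)/0.398 = 50.2 μM/s.

2.65 µM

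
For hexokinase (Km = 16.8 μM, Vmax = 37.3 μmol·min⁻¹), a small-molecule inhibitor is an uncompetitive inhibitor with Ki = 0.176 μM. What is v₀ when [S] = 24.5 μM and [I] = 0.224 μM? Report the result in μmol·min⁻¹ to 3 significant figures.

12.6 μmol·min⁻¹

With α = 1 + [I]/Ki = 1 + 0.224/0.176 = 2.273, the uncompetitive rate law is v = (Vmax/α)·[S] / (Km/α + [S]).
v = (37.3/2.273)×24.5 / (16.8/2.273 + 24.5) = 402.1/31.89 = 12.6 μmol·min⁻¹.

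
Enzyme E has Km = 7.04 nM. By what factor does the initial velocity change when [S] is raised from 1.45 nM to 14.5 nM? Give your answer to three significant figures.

Since Vmax cancels, v₂/v₁ = [S]₂(Km+[S]₁) / [S]₁(Km+[S]₂).
= 14.5×(7.04+1.45) / (1.45×(7.04+14.5)) = 123.1/31.23 = 3.94.

3.94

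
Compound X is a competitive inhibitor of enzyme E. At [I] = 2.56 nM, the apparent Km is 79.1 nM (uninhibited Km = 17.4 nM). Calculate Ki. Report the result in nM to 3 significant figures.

0.722 nM

Competitive: Km,app = α·Km with α = 1 + [I]/Ki.
α = Km,app/Km = 79.1/17.4 = 4.546.
Ki = [I]/(α − 1) = 2.56/3.546 = 0.722 nM.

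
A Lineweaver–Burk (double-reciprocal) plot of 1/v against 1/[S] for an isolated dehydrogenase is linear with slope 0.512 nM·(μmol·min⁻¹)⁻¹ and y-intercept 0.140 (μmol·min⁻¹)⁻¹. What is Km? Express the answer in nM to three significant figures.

3.66 nM

y-intercept = 1/Vmax ⇒ Vmax = 7.14 μmol·min⁻¹; slope = Km/Vmax ⇒ Km = slope × Vmax.
Km = 0.512 × 7.14 = 3.66 nM.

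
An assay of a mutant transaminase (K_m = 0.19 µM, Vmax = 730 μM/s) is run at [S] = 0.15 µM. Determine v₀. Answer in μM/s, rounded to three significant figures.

[S]/(Km+[S]) = 0.15/0.3400 = 0.4412, the fractional saturation.
v = 0.4412 × Vmax = 0.4412 × 730 = 322 μM/s.

322 μM/s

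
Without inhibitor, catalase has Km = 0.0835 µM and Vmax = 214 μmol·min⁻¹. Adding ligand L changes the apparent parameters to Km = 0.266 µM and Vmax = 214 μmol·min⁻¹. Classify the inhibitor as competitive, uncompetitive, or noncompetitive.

competitive

Km increases (0.0835 → 0.266 µM) while Vmax is unchanged — the hallmark of competitive inhibition.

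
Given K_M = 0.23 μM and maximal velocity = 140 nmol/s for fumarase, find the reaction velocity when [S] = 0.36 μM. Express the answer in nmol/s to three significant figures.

[S]/(Km+[S]) = 0.36/0.5900 = 0.6102, the fractional saturation.
v = 0.6102 × Vmax = 0.6102 × 140 = 85.4 nmol/s.

85.4 nmol/s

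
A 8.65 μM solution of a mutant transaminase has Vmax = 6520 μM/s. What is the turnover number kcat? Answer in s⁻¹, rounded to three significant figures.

kcat = Vmax/[E]total = 6520 μM/s / 8.65 μM = 754 s⁻¹.

754 s⁻¹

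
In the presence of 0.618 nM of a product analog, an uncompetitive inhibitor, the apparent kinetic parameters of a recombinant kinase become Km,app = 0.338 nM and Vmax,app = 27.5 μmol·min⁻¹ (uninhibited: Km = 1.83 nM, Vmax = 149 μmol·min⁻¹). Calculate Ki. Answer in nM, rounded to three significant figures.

0.140 nM

Uncompetitive: Vmax,app = Vmax/α (and Km,app = Km/α) with α = 1 + [I]/Ki.
α = Vmax/Vmax,app = 149/27.5 = 5.418.
Ki = [I]/(α − 1) = 0.618/4.418 = 0.140 nM.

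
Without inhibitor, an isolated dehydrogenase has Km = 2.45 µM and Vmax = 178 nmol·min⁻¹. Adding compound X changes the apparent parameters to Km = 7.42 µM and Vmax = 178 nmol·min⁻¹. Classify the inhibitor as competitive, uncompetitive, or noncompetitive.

competitive

Km increases (2.45 → 7.42 µM) while Vmax is unchanged — the hallmark of competitive inhibition.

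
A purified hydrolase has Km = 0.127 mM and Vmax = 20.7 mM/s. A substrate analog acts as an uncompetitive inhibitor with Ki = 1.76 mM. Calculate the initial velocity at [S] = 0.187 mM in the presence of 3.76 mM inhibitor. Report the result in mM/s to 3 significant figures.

α = 1 + [I]/Ki = 1 + 3.76/1.76 = 3.136.
For an uncompetitive inhibitor, both parameters are divided by α, giving Vmax/α and Km/α: Km,app = 0.0405 mM, Vmax,app = 6.60 mM/s.
v = Vmax,app·[S]/(Km,app + [S]) = 6.60 × 0.187/(0.0405 + 0.187) = 5.43 mM/s.

5.43 mM/s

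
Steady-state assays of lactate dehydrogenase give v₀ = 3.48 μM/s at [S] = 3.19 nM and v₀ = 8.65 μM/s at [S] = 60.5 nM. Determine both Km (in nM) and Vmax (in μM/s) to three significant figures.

In reciprocal form, 1/v = (Km/Vmax)·(1/[S]) + 1/Vmax. The two points give (1/[S], 1/v) = (0.3135, 0.2874) and (0.01653, 0.1156).
Slope = (0.2874 − 0.1156)/(0.3135 − 0.01653) = 0.5784; intercept = 0.2874 − 0.5784×0.3135 = 0.1060.
Vmax = 1/intercept = 9.43 μM/s; Km = slope × Vmax = 0.5784 × 9.43 = 5.45 nM.

Km = 5.45 nM; Vmax = 9.43 μM/s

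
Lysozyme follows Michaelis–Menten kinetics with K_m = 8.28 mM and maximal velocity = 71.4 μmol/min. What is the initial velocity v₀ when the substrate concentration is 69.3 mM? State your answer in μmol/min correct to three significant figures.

[S]/(Km+[S]) = 69.3/77.58 = 0.8933, the fractional saturation.
v = 0.8933 × Vmax = 0.8933 × 71.4 = 63.8 μmol/min.

63.8 μmol/min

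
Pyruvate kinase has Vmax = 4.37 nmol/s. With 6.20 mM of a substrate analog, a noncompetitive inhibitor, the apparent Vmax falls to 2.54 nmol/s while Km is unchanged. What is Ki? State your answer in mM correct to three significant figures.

8.61 mM

Noncompetitive: Vmax,app = Vmax/α with α = 1 + [I]/Ki.
α = Vmax/Vmax,app = 4.37/2.54 = 1.720.
Since α = 1 + [I]/Ki, [I]/Ki = 1.720 − 1 = 0.7205 and Ki = 6.20/0.7205 = 8.61 mM.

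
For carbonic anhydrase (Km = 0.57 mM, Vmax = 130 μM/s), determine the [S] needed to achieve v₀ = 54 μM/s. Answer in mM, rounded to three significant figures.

0.405 mM

The required fractional saturation is v/Vmax = 54/130 = 0.4154.
Then [S]/(Km+[S]) = 0.4154 ⇒ [S] = 0.57 × 0.4154/(1 − 0.4154) = 0.405 mM.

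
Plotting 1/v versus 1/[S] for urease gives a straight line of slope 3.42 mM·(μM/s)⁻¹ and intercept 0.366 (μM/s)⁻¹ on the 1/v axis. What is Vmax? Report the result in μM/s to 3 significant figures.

2.73 μM/s

The y-intercept of a Lineweaver–Burk plot equals 1/Vmax, so Vmax = 1/0.366 = 2.73 μM/s.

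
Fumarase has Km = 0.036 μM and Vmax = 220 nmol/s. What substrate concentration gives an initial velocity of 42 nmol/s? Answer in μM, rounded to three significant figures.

0.00849 μM

Rearranging v = Vmax[S]/(Km+[S]) gives [S] = Km·v/(Vmax − v).
[S] = 0.036 × 42 / (220 − 42) = 1.512/178.0 = 0.00849 μM.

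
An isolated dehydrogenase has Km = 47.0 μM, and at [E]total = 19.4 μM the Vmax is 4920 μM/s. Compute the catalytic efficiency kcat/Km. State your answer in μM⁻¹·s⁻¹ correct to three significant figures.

5.40 μM⁻¹·s⁻¹

kcat = Vmax/[E]total = 4920/19.4 = 254 s⁻¹.
kcat/Km = 254/47.0 = 5.40 μM⁻¹·s⁻¹.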